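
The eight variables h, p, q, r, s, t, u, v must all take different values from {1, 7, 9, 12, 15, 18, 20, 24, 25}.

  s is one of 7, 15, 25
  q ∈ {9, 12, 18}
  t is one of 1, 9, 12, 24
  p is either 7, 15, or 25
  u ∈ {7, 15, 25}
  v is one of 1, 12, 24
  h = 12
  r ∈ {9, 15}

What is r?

h's domain is down to {12}, so h = 12. Eliminate 12 elsewhere: q, t, v.
The 7 still-open variables draw from only 7 values {1, 7, 9, 15, 18, 24, 25}, so each is used; only q can be 18, hence q = 18.
The 3 variables p, s, u are confined to {7, 15, 25}, which locks those values in; drop them from r.
So r = 9.

9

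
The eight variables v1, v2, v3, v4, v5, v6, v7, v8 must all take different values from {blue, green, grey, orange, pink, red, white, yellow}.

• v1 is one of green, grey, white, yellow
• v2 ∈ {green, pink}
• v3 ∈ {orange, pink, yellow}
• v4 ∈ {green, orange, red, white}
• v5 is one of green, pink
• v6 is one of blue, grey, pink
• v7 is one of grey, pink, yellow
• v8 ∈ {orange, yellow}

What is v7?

The 8 variables draw from only 8 values {blue, green, grey, orange, pink, red, white, yellow}, so each is used; only v6 can be blue, hence v6 = blue.
The 7 still-open variables draw from only 7 values {green, grey, orange, pink, red, white, yellow}, so each is used; only v4 can be red, hence v4 = red.
Among the 6 still-open variables, white fits only v1 (and all 6 values in {green, grey, orange, pink, white, yellow} must be used), so v1 = white.
The 5 still-open variables draw from only 5 values {green, grey, orange, pink, yellow}, so each is used; only v7 can be grey, hence v7 = grey.

grey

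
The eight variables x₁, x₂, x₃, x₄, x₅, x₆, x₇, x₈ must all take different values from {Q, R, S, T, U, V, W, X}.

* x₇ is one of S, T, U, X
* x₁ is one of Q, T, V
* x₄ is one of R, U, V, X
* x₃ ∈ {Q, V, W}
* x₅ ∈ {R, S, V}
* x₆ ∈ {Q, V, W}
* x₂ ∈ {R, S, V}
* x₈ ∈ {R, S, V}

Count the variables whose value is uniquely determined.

1

x₂, x₅, x₈ share exactly the 3 values {R, S, V}; by pigeonhole those values go to them, so strike R, S, V from x₁, x₃, x₄, x₆, x₇.
The 2 variables x₃ and x₆ are confined to {Q, W}, which locks those values in; drop them from x₁.
That leaves x₁ = T. So x₇ can't be T.
Determined: x₁=T. The other variables each still have more than one consistent value. That makes 1.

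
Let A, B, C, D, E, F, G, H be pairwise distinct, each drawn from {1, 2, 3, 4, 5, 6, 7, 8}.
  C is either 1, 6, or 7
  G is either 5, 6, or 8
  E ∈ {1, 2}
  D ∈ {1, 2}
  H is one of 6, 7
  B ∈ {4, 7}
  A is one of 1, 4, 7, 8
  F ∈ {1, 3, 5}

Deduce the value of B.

4

The 8 variables draw from only 8 values {1, 2, 3, 4, 5, 6, 7, 8}, so each is used; only F can be 3, hence F = 3.
The 7 still-open variables draw from only 7 values {1, 2, 4, 5, 6, 7, 8}, so each is used; only G can be 5, hence G = 5.
Among the 6 still-open variables, 8 fits only A (and all 6 values in {1, 2, 4, 6, 7, 8} must be used), so A = 8.
The 5 still-open variables draw from only 5 values {1, 2, 4, 6, 7}, so each is used; only B can be 4, hence B = 4.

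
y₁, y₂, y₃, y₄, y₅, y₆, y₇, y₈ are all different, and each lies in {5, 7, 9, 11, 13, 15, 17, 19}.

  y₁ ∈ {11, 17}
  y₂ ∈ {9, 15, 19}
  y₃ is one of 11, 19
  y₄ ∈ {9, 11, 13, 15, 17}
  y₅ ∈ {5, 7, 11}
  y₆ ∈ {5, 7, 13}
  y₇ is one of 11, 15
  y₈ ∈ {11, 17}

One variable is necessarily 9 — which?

y₂

The 2 variables y₁ and y₈ are confined to {11, 17}, which locks those values in; drop them from y₃, y₄, y₅, y₇.
That leaves y₃ = 19. Eliminate 19 elsewhere: y₂.
y₇'s domain is down to {15}, so y₇ = 15. So y₂, y₄ can't be 15.
So 9 goes to y₂.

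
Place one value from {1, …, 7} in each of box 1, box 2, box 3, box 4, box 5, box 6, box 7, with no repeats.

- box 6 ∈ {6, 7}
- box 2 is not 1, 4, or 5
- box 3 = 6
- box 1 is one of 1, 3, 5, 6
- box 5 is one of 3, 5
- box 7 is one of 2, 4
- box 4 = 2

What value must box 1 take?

box 3's domain is down to {6}, so box 3 = 6. So box 1, box 2, box 6 can't be 6.
box 4 must be 2 (only option left). Eliminate 2 elsewhere: box 2, box 7.
That leaves box 6 = 7. Eliminate 7 elsewhere: box 2.
box 7 has just one choice, so box 7 = 4.
box 2 must be 3 (only option left). Strike 3 from box 1, box 5.
That leaves box 5 = 5. Remove 5 from box 1.
So box 1 = 1.

1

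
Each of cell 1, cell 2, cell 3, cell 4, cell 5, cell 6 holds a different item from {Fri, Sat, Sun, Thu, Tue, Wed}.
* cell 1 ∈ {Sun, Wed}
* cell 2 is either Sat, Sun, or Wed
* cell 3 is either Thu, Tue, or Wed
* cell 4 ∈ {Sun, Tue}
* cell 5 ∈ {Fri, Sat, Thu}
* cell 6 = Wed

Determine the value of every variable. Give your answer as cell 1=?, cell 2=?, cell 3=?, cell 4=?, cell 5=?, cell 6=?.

cell 1=Sun, cell 2=Sat, cell 3=Thu, cell 4=Tue, cell 5=Fri, cell 6=Wed

cell 6 has just one choice, so cell 6 = Wed. So cell 1, cell 2, cell 3 can't be Wed.
cell 1's domain is down to {Sun}, so cell 1 = Sun. So cell 2, cell 4 can't be Sun.
cell 2 must be Sat (only option left). Eliminate Sat elsewhere: cell 5.
cell 4 must be Tue (only option left). Eliminate Tue elsewhere: cell 3.
cell 3 must be Thu (only option left). Remove Thu from cell 5.
cell 5 has just one choice, so cell 5 = Fri.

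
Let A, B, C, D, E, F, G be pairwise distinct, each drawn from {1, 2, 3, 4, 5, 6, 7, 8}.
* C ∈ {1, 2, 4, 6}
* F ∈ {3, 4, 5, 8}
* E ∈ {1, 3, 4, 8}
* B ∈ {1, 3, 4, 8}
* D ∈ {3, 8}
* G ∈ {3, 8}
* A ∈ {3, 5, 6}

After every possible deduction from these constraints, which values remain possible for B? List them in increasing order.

1, 4

The 7 variables together cover exactly {1, 2, 3, 4, 5, 6, 8} — 7 values for 7 variables — and 2 appears only in C's list, so C = 2.
Among the 6 still-open variables, 6 fits only A (and all 6 values in {1, 3, 4, 5, 6, 8} must be used), so A = 6.
Among the 5 still-open variables, 5 fits only F (and all 5 values in {1, 3, 4, 5, 8} must be used), so F = 5.
The 2 variables D and G are confined to {3, 8}, which locks those values in; drop them from B, E.
No further eliminations apply; B can still be any of 1, 4.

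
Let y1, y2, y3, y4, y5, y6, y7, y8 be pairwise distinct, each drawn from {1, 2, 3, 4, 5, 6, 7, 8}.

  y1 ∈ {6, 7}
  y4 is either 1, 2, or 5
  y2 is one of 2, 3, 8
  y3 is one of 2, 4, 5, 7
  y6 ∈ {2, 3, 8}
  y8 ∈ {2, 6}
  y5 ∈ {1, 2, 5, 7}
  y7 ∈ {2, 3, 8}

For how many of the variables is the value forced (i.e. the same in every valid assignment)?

Among the 8 variables, 4 fits only y3 (and all 8 values in {1, 2, 3, 4, 5, 6, 7, 8} must be used), so y3 = 4.
y2, y6, y7 share exactly the 3 values {2, 3, 8}; by pigeonhole those values go to them, so strike 2, 3, 8 from y4, y5, y8.
That leaves y8 = 6. Strike 6 from y1.
y1 must be 7 (only option left). Eliminate 7 elsewhere: y5.
Determined: y1=7, y3=4, y8=6. The other variables each still have more than one consistent value. That makes 3.

3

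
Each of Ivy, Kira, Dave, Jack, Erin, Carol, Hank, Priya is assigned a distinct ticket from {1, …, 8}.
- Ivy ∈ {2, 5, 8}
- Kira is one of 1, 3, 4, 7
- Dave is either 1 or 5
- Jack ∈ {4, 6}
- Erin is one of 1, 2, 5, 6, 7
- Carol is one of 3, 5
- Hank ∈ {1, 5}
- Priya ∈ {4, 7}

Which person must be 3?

The 8 variables together cover exactly {1, 2, 3, 4, 5, 6, 7, 8} — 8 values for 8 variables — and 8 appears only in Ivy's list, so Ivy = 8.
The 7 still-open variables together cover exactly {1, 2, 3, 4, 5, 6, 7} — 7 values for 7 variables — and 2 appears only in Erin's list, so Erin = 2.
The 6 still-open variables draw from only 6 values {1, 3, 4, 5, 6, 7}, so each is used; only Jack can be 6, hence Jack = 6.
The 2 variables Dave and Hank are confined to {1, 5}, which locks those values in; drop them from Kira, Carol.
So 3 goes to Carol.

Carol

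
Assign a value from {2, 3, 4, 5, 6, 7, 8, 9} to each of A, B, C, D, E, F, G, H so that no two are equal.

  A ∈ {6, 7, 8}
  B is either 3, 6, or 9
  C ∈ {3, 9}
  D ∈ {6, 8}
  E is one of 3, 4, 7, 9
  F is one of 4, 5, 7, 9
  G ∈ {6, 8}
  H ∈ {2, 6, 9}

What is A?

The 8 variables draw from only 8 values {2, 3, 4, 5, 6, 7, 8, 9}, so each is used; only H can be 2, hence H = 2.
The 7 still-open variables together cover exactly {3, 4, 5, 6, 7, 8, 9} — 7 values for 7 variables — and 5 appears only in F's list, so F = 5.
Among the 6 still-open variables, 4 fits only E (and all 6 values in {3, 4, 6, 7, 8, 9} must be used), so E = 4.
Among the 5 still-open variables, 7 fits only A (and all 5 values in {3, 6, 7, 8, 9} must be used), so A = 7.

7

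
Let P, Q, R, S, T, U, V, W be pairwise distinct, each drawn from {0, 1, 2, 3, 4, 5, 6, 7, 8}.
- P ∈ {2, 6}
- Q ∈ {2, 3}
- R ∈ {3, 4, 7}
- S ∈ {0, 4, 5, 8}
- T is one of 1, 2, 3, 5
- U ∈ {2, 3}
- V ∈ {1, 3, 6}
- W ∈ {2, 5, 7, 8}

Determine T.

Q and U share exactly the 2 values {2, 3}; by pigeonhole those values go to them, so strike 2, 3 from P, R, T, V, W.
P has just one choice, so P = 6. Eliminate 6 elsewhere: V.
V must be 1 (only option left). Strike 1 from T.
So T = 5.

5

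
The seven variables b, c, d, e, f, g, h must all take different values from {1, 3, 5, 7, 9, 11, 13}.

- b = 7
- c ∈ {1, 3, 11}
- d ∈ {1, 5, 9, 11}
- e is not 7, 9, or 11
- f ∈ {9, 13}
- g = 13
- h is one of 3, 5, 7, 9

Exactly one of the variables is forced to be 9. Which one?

b has just one choice, so b = 7. Eliminate 7 elsewhere: h.
That leaves g = 13. Strike 13 from e, f.
So 9 goes to f.

f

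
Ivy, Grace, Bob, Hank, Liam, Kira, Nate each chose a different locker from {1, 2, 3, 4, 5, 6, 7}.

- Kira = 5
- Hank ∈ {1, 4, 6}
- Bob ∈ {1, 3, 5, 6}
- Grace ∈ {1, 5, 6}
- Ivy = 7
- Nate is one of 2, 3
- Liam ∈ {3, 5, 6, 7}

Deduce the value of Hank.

Ivy must be 7 (only option left). Eliminate 7 elsewhere: Liam.
Kira must be 5 (only option left). Remove 5 from Grace, Bob, Liam.
The 5 still-open variables together cover exactly {1, 2, 3, 4, 6} — 5 values for 5 variables — and 2 appears only in Nate's list, so Nate = 2.
The 4 still-open variables together cover exactly {1, 3, 4, 6} — 4 values for 4 variables — and 4 appears only in Hank's list, so Hank = 4.

4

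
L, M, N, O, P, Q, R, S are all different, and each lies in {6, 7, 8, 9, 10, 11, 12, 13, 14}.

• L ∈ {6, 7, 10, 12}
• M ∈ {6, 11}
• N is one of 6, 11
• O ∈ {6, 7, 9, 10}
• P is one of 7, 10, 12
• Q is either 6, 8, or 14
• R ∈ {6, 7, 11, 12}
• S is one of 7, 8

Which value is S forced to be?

8

Among the 8 variables, 9 fits only O (and all 8 values in {6, 7, 8, 9, 10, 11, 12, 14} must be used), so O = 9.
Among the 7 still-open variables, 14 fits only Q (and all 7 values in {6, 7, 8, 10, 11, 12, 14} must be used), so Q = 14.
Among the 6 still-open variables, 8 fits only S (and all 6 values in {6, 7, 8, 10, 11, 12} must be used), so S = 8.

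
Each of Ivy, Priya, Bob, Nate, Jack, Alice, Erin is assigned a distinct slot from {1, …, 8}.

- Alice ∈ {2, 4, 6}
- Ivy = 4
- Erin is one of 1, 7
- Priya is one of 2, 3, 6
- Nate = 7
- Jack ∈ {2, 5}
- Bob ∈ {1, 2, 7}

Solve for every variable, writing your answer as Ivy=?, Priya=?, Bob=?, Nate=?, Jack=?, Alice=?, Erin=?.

Ivy=4, Priya=3, Bob=2, Nate=7, Jack=5, Alice=6, Erin=1

Ivy must be 4 (only option left). Remove 4 from Alice.
Nate has just one choice, so Nate = 7. So Bob, Erin can't be 7.
Erin has just one choice, so Erin = 1. Remove 1 from Bob.
Bob must be 2 (only option left). Strike 2 from Priya, Jack, Alice.
Jack must be 5 (only option left).
Alice's domain is down to {6}, so Alice = 6. So Priya can't be 6.
Priya has just one choice, so Priya = 3.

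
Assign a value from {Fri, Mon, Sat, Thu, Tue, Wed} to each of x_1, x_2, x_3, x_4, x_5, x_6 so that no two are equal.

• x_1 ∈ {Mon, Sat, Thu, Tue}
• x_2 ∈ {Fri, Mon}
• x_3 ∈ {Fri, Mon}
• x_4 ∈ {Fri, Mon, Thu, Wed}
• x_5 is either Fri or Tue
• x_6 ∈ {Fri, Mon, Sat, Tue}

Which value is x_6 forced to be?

The 6 variables draw from only 6 values {Fri, Mon, Sat, Thu, Tue, Wed}, so each is used; only x_4 can be Wed, hence x_4 = Wed.
The 5 still-open variables draw from only 5 values {Fri, Mon, Sat, Thu, Tue}, so each is used; only x_1 can be Thu, hence x_1 = Thu.
The 4 still-open variables draw from only 4 values {Fri, Mon, Sat, Tue}, so each is used; only x_6 can be Sat, hence x_6 = Sat.

Sat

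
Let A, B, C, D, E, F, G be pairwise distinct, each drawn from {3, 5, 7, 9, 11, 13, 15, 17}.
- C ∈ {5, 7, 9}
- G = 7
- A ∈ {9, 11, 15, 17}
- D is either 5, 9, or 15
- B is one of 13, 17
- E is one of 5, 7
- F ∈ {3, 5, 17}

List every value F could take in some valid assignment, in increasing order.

G's domain is down to {7}, so G = 7. Strike 7 from C, E.
E's domain is down to {5}, so E = 5. So C, D, F can't be 5.
C must be 9 (only option left). Remove 9 from A, D.
D must be 15 (only option left). Remove 15 from A.
No further eliminations apply; F can still be any of 3, 17.

3, 17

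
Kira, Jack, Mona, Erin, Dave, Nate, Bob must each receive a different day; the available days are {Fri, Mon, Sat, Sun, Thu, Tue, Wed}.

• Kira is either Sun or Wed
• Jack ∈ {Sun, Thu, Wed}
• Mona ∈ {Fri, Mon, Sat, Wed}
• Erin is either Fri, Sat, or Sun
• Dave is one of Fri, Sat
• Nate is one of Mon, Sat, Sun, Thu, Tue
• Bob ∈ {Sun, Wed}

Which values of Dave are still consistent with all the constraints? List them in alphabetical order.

Among the 7 variables, Tue fits only Nate (and all 7 values in {Fri, Mon, Sat, Sun, Thu, Tue, Wed} must be used), so Nate = Tue.
Among the 6 still-open variables, Mon fits only Mona (and all 6 values in {Fri, Mon, Sat, Sun, Thu, Wed} must be used), so Mona = Mon.
The 5 still-open variables together cover exactly {Fri, Sat, Sun, Thu, Wed} — 5 values for 5 variables — and Thu appears only in Jack's list, so Jack = Thu.
The 2 variables Kira and Bob are confined to {Sun, Wed}, which locks those values in; drop them from Erin.
No further eliminations apply; Dave can still be any of Fri, Sat.

Fri, Sat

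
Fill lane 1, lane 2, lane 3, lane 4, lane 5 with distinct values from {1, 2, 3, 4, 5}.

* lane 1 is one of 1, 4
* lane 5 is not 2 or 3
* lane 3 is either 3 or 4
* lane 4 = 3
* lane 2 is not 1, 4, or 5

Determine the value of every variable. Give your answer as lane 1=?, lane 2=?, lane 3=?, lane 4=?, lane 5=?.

lane 1=1, lane 2=2, lane 3=4, lane 4=3, lane 5=5

lane 4's domain is down to {3}, so lane 4 = 3. Eliminate 3 elsewhere: lane 2, lane 3.
lane 2 has just one choice, so lane 2 = 2.
lane 3 must be 4 (only option left). Strike 4 from lane 1, lane 5.
That leaves lane 1 = 1. So lane 5 can't be 1.
lane 5 must be 5 (only option left).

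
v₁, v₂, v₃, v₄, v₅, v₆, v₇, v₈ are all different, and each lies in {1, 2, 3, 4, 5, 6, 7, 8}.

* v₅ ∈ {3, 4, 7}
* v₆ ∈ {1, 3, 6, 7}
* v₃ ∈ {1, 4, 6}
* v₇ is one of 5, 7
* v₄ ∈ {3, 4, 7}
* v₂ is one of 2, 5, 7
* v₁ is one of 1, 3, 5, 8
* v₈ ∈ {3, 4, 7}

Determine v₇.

The 8 variables draw from only 8 values {1, 2, 3, 4, 5, 6, 7, 8}, so each is used; only v₂ can be 2, hence v₂ = 2.
The 7 still-open variables draw from only 7 values {1, 3, 4, 5, 6, 7, 8}, so each is used; only v₁ can be 8, hence v₁ = 8.
The 6 still-open variables together cover exactly {1, 3, 4, 5, 6, 7} — 6 values for 6 variables — and 5 appears only in v₇'s list, so v₇ = 5.

5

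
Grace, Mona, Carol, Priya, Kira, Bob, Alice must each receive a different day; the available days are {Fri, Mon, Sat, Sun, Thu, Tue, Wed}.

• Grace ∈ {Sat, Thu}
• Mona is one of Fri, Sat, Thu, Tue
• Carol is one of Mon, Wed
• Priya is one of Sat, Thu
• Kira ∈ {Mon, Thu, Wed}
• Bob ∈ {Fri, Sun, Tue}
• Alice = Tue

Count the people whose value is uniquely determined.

3

Alice's domain is down to {Tue}, so Alice = Tue. Strike Tue from Mona, Bob.
Among the 6 still-open variables, Sun fits only Bob (and all 6 values in {Fri, Mon, Sat, Sun, Thu, Wed} must be used), so Bob = Sun.
The 5 still-open variables draw from only 5 values {Fri, Mon, Sat, Thu, Wed}, so each is used; only Mona can be Fri, hence Mona = Fri.
Grace and Priya between them cover only {Sat, Thu} — a naked pair. Remove those values from Kira.
Determined: Mona=Fri, Bob=Sun, Alice=Tue. The other people each still have more than one consistent value. That makes 3.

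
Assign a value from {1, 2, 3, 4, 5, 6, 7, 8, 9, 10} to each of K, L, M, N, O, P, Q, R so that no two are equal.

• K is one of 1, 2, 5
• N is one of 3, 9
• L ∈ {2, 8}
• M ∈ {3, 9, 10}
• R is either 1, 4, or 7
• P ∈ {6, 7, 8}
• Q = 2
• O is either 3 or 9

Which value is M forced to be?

10

Q has just one choice, so Q = 2. Eliminate 2 elsewhere: K, L.
L must be 8 (only option left). Eliminate 8 elsewhere: P.
The 2 variables N and O are confined to {3, 9}, which locks those values in; drop them from M.
So M = 10.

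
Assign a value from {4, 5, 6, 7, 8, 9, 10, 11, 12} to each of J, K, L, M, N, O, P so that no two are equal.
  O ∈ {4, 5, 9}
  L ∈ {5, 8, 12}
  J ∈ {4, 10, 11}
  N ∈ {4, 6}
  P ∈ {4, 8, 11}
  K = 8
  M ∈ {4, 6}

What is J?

10

K's domain is down to {8}, so K = 8. So L, P can't be 8.
The 2 variables M and N are confined to {4, 6}, which locks those values in; drop them from J, O, P.
P must be 11 (only option left). Strike 11 from J.
So J = 10.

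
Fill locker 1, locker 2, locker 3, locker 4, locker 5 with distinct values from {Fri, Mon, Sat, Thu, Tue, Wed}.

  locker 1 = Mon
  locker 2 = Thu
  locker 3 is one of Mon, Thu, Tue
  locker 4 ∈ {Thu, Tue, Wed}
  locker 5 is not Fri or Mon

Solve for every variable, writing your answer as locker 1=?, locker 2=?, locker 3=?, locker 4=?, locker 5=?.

locker 1=Mon, locker 2=Thu, locker 3=Tue, locker 4=Wed, locker 5=Sat

locker 1 must be Mon (only option left). Remove Mon from locker 3.
locker 2's domain is down to {Thu}, so locker 2 = Thu. Strike Thu from locker 3, locker 4, locker 5.
locker 3 must be Tue (only option left). Eliminate Tue elsewhere: locker 4, locker 5.
locker 4's domain is down to {Wed}, so locker 4 = Wed. Eliminate Wed elsewhere: locker 5.
That leaves locker 5 = Sat.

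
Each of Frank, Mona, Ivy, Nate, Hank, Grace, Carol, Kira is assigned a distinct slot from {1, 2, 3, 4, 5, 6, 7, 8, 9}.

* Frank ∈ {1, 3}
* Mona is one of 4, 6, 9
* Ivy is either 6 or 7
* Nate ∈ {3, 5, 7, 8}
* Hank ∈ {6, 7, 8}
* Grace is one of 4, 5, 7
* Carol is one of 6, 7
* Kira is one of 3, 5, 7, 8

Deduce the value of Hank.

Among the 8 variables, 1 fits only Frank (and all 8 values in {1, 3, 4, 5, 6, 7, 8, 9} must be used), so Frank = 1.
The 7 still-open variables draw from only 7 values {3, 4, 5, 6, 7, 8, 9}, so each is used; only Mona can be 9, hence Mona = 9.
The 6 still-open variables draw from only 6 values {3, 4, 5, 6, 7, 8}, so each is used; only Grace can be 4, hence Grace = 4.
Ivy and Carol between them cover only {6, 7} — a naked pair. Remove those values from Nate, Hank, Kira.
So Hank = 8.

8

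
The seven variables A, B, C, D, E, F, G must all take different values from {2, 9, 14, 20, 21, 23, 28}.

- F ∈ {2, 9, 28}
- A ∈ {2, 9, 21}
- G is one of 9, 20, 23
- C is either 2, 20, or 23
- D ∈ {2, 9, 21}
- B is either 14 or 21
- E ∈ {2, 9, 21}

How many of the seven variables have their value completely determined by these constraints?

Among the 7 variables, 14 fits only B (and all 7 values in {2, 9, 14, 20, 21, 23, 28} must be used), so B = 14.
The 6 still-open variables draw from only 6 values {2, 9, 20, 21, 23, 28}, so each is used; only F can be 28, hence F = 28.
The 3 variables A, D, E are confined to {2, 9, 21}, which locks those values in; drop them from C, G.
Determined: B=14, F=28. The other variables each still have more than one consistent value. That makes 2.

2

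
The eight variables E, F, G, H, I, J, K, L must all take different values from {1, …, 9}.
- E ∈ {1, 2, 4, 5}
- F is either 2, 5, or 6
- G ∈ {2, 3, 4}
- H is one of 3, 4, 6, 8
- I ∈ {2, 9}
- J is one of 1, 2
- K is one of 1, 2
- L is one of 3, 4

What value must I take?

Among the 8 variables, 8 fits only H (and all 8 values in {1, 2, 3, 4, 5, 6, 8, 9} must be used), so H = 8.
The 7 still-open variables together cover exactly {1, 2, 3, 4, 5, 6, 9} — 7 values for 7 variables — and 6 appears only in F's list, so F = 6.
Among the 6 still-open variables, 5 fits only E (and all 6 values in {1, 2, 3, 4, 5, 9} must be used), so E = 5.
The 5 still-open variables draw from only 5 values {1, 2, 3, 4, 9}, so each is used; only I can be 9, hence I = 9.

9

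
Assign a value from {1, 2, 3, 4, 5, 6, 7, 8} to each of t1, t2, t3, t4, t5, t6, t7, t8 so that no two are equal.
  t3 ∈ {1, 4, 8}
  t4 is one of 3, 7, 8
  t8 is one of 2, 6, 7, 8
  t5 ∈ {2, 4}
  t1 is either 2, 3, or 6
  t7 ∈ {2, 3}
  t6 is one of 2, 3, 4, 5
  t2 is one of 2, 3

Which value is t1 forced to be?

Among the 8 variables, 1 fits only t3 (and all 8 values in {1, 2, 3, 4, 5, 6, 7, 8} must be used), so t3 = 1.
The 7 still-open variables draw from only 7 values {2, 3, 4, 5, 6, 7, 8}, so each is used; only t6 can be 5, hence t6 = 5.
The 6 still-open variables together cover exactly {2, 3, 4, 6, 7, 8} — 6 values for 6 variables — and 4 appears only in t5's list, so t5 = 4.
t2 and t7 between them cover only {2, 3} — a naked pair. Remove those values from t1, t4, t8.
So t1 = 6.

6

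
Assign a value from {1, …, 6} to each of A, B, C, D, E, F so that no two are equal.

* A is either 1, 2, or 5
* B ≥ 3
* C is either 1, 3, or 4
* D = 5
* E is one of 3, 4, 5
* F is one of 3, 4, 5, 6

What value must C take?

D has just one choice, so D = 5. Remove 5 from A, B, E, F.
The 5 still-open variables together cover exactly {1, 2, 3, 4, 6} — 5 values for 5 variables — and 2 appears only in A's list, so A = 2.
Among the 4 still-open variables, 1 fits only C (and all 4 values in {1, 3, 4, 6} must be used), so C = 1.

1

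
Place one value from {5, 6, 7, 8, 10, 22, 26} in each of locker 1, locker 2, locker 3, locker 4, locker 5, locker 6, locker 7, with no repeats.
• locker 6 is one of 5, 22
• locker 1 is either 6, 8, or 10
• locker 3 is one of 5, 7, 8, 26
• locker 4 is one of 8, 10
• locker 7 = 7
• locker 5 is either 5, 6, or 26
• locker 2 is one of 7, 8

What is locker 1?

locker 7 must be 7 (only option left). So locker 2, locker 3 can't be 7.
locker 2 has just one choice, so locker 2 = 8. Strike 8 from locker 1, locker 3, locker 4.
That leaves locker 4 = 10. Eliminate 10 elsewhere: locker 1.
So locker 1 = 6.

6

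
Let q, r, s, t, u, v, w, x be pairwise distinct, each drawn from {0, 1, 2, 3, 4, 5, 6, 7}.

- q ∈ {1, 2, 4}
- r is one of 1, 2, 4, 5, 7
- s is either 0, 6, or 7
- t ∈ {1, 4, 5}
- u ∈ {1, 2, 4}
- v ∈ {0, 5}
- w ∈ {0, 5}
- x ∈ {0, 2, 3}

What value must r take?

7

Among the 8 variables, 3 fits only x (and all 8 values in {0, 1, 2, 3, 4, 5, 6, 7} must be used), so x = 3.
Among the 7 still-open variables, 6 fits only s (and all 7 values in {0, 1, 2, 4, 5, 6, 7} must be used), so s = 6.
The 6 still-open variables draw from only 6 values {0, 1, 2, 4, 5, 7}, so each is used; only r can be 7, hence r = 7.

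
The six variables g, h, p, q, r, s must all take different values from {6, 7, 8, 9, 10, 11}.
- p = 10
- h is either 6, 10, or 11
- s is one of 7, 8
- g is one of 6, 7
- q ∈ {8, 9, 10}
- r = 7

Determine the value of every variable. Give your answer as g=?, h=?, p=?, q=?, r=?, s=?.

g=6, h=11, p=10, q=9, r=7, s=8

p has just one choice, so p = 10. Eliminate 10 elsewhere: h, q.
r has just one choice, so r = 7. So g, s can't be 7.
s's domain is down to {8}, so s = 8. Eliminate 8 elsewhere: q.
g has just one choice, so g = 6. Strike 6 from h.
h's domain is down to {11}, so h = 11.
q must be 9 (only option left).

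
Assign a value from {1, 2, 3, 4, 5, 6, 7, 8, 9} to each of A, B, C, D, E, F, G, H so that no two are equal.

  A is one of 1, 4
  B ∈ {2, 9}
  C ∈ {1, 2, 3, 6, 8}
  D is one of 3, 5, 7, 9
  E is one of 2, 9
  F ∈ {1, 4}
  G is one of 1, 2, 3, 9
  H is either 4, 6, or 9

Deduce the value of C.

A and F share exactly the 2 values {1, 4}; by pigeonhole those values go to them, so strike 1, 4 from C, G, H.
The 2 variables B and E are confined to {2, 9}, which locks those values in; drop them from C, D, G, H.
G has just one choice, so G = 3. So C, D can't be 3.
H's domain is down to {6}, so H = 6. Strike 6 from C.
So C = 8.

8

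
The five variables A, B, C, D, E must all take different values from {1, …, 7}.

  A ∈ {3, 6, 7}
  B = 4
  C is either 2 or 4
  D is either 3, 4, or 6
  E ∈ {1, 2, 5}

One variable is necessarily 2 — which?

C

B has just one choice, so B = 4. Strike 4 from C, D.
So 2 goes to C.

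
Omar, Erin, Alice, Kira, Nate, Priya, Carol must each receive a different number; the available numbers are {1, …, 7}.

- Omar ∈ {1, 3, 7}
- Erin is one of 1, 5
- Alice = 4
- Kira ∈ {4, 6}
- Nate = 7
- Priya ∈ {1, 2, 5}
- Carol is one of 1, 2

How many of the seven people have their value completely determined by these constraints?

Alice has just one choice, so Alice = 4. So Kira can't be 4.
Kira's domain is down to {6}, so Kira = 6.
Nate has just one choice, so Nate = 7. Strike 7 from Omar.
Among the 4 still-open variables, 3 fits only Omar (and all 4 values in {1, 2, 3, 5} must be used), so Omar = 3.
Determined: Omar=3, Alice=4, Kira=6, Nate=7. The other people each still have more than one consistent value. That makes 4.

4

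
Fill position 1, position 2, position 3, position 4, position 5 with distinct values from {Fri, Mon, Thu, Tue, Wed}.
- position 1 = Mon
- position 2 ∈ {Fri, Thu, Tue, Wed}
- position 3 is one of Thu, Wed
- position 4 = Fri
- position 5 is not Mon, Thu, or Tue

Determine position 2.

Tue

position 1 has just one choice, so position 1 = Mon.
position 4's domain is down to {Fri}, so position 4 = Fri. So position 2, position 5 can't be Fri.
position 5 must be Wed (only option left). Eliminate Wed elsewhere: position 2, position 3.
position 3's domain is down to {Thu}, so position 3 = Thu. Eliminate Thu elsewhere: position 2.
So position 2 = Tue.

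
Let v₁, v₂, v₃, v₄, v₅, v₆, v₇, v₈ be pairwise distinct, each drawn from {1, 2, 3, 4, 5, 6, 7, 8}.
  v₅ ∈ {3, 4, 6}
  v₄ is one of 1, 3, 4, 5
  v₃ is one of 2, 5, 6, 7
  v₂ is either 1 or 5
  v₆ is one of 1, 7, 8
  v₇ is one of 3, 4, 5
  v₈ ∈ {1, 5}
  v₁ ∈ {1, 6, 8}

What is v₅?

The 8 variables draw from only 8 values {1, 2, 3, 4, 5, 6, 7, 8}, so each is used; only v₃ can be 2, hence v₃ = 2.
The 7 still-open variables together cover exactly {1, 3, 4, 5, 6, 7, 8} — 7 values for 7 variables — and 7 appears only in v₆'s list, so v₆ = 7.
The 6 still-open variables draw from only 6 values {1, 3, 4, 5, 6, 8}, so each is used; only v₁ can be 8, hence v₁ = 8.
Among the 5 still-open variables, 6 fits only v₅ (and all 5 values in {1, 3, 4, 5, 6} must be used), so v₅ = 6.

6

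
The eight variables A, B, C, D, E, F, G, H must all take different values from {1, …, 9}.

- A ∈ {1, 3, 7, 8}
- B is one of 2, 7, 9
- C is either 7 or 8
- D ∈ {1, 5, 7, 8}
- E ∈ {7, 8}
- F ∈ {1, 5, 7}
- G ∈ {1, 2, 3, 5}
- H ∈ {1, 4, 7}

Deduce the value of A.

Among the 8 variables, 4 fits only H (and all 8 values in {1, 2, 3, 4, 5, 7, 8, 9} must be used), so H = 4.
Among the 7 still-open variables, 9 fits only B (and all 7 values in {1, 2, 3, 5, 7, 8, 9} must be used), so B = 9.
The 6 still-open variables together cover exactly {1, 2, 3, 5, 7, 8} — 6 values for 6 variables — and 2 appears only in G's list, so G = 2.
Among the 5 still-open variables, 3 fits only A (and all 5 values in {1, 3, 5, 7, 8} must be used), so A = 3.

3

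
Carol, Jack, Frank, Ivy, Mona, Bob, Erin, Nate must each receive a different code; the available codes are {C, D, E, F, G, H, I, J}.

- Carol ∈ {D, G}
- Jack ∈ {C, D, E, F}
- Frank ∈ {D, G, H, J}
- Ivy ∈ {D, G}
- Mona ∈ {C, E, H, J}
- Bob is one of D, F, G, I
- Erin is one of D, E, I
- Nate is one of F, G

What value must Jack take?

Carol and Ivy between them cover only {D, G} — a naked pair. Remove those values from Jack, Frank, Bob, Erin, Nate.
Nate has just one choice, so Nate = F. So Jack, Bob can't be F.
Bob's domain is down to {I}, so Bob = I. Eliminate I elsewhere: Erin.
Erin has just one choice, so Erin = E. Eliminate E elsewhere: Jack, Mona.
So Jack = C.

C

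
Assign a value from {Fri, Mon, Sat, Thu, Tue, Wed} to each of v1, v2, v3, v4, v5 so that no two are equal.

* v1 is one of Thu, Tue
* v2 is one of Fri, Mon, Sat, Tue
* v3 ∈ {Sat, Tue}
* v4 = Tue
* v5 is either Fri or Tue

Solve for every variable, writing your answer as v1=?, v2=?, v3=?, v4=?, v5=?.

v1=Thu, v2=Mon, v3=Sat, v4=Tue, v5=Fri

v4 must be Tue (only option left). Eliminate Tue elsewhere: v1, v2, v3, v5.
That leaves v5 = Fri. Remove Fri from v2.
v1 has just one choice, so v1 = Thu.
v3 has just one choice, so v3 = Sat. Eliminate Sat elsewhere: v2.
v2's domain is down to {Mon}, so v2 = Mon.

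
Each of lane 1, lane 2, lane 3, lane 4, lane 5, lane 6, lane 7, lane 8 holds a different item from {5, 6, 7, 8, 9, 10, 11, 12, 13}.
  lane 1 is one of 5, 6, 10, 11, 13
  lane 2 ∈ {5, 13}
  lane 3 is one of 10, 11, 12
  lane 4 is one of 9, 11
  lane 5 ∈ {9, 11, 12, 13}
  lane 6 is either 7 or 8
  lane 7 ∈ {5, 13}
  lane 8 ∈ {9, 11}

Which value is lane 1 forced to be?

lane 2 and lane 7 share exactly the 2 values {5, 13}; by pigeonhole those values go to them, so strike 5, 13 from lane 1, lane 5.
The 2 variables lane 4 and lane 8 are confined to {9, 11}, which locks those values in; drop them from lane 1, lane 3, lane 5.
lane 5 has just one choice, so lane 5 = 12. Eliminate 12 elsewhere: lane 3.
lane 3's domain is down to {10}, so lane 3 = 10. Strike 10 from lane 1.
So lane 1 = 6.

6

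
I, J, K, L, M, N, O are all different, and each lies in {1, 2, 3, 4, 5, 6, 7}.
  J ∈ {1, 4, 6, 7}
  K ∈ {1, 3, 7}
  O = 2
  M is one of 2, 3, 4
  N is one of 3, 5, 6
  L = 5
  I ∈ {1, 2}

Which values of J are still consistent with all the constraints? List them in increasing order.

4, 6, 7

L must be 5 (only option left). Eliminate 5 elsewhere: N.
That leaves O = 2. Strike 2 from I, M.
That leaves I = 1. Strike 1 from J, K.
No further eliminations apply; J can still be any of 4, 6, 7.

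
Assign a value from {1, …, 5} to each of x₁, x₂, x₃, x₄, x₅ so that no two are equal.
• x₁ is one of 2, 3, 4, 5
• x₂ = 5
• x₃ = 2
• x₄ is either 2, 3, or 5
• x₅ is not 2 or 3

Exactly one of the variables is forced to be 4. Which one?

x₂ must be 5 (only option left). Strike 5 from x₁, x₄, x₅.
x₃ has just one choice, so x₃ = 2. So x₁, x₄ can't be 2.
x₄ has just one choice, so x₄ = 3. Strike 3 from x₁.
So 4 goes to x₁.

x₁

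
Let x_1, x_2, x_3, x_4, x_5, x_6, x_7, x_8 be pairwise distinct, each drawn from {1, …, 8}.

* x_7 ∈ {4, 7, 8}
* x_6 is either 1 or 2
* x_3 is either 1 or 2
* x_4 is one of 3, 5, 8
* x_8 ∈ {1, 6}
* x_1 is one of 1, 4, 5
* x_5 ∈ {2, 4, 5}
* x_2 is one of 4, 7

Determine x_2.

The 8 variables together cover exactly {1, 2, 3, 4, 5, 6, 7, 8} — 8 values for 8 variables — and 3 appears only in x_4's list, so x_4 = 3.
The 7 still-open variables together cover exactly {1, 2, 4, 5, 6, 7, 8} — 7 values for 7 variables — and 6 appears only in x_8's list, so x_8 = 6.
The 6 still-open variables together cover exactly {1, 2, 4, 5, 7, 8} — 6 values for 6 variables — and 8 appears only in x_7's list, so x_7 = 8.
The 5 still-open variables draw from only 5 values {1, 2, 4, 5, 7}, so each is used; only x_2 can be 7, hence x_2 = 7.

7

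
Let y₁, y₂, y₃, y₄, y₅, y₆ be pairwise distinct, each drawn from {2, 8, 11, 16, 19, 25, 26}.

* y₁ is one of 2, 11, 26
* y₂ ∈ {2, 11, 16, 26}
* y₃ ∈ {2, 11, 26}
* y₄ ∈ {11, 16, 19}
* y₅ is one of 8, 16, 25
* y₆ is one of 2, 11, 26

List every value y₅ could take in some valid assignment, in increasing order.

8, 25

The 3 variables y₁, y₃, y₆ are confined to {2, 11, 26}, which locks those values in; drop them from y₂, y₄.
That leaves y₂ = 16. Eliminate 16 elsewhere: y₄, y₅.
y₄ has just one choice, so y₄ = 19.
No further eliminations apply; y₅ can still be any of 8, 25.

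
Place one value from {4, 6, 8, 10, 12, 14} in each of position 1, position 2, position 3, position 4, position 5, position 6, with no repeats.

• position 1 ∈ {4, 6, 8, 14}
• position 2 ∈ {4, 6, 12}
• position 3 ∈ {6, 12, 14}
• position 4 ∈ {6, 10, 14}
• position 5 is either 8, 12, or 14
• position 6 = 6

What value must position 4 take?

position 6 must be 6 (only option left). Strike 6 from position 1, position 2, position 3, position 4.
Among the 5 still-open variables, 10 fits only position 4 (and all 5 values in {4, 8, 10, 12, 14} must be used), so position 4 = 10.

10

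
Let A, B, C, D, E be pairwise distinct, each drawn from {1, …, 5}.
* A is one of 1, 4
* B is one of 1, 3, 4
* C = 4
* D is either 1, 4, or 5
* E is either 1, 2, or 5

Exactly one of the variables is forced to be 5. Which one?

C has just one choice, so C = 4. Remove 4 from A, B, D.
A has just one choice, so A = 1. So B, D, E can't be 1.
So 5 goes to D.

D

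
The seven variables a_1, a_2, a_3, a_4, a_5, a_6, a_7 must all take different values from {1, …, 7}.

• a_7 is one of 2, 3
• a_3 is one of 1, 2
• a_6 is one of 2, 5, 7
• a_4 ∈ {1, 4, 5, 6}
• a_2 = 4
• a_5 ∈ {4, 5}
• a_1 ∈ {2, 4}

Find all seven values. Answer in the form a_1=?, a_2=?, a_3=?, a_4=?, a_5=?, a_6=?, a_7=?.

a_1=2, a_2=4, a_3=1, a_4=6, a_5=5, a_6=7, a_7=3

a_2 must be 4 (only option left). Remove 4 from a_1, a_4, a_5.
a_5's domain is down to {5}, so a_5 = 5. Eliminate 5 elsewhere: a_4, a_6.
That leaves a_1 = 2. Eliminate 2 elsewhere: a_3, a_6, a_7.
a_3 has just one choice, so a_3 = 1. Eliminate 1 elsewhere: a_4.
a_4 has just one choice, so a_4 = 6.
a_6's domain is down to {7}, so a_6 = 7.
a_7 must be 3 (only option left).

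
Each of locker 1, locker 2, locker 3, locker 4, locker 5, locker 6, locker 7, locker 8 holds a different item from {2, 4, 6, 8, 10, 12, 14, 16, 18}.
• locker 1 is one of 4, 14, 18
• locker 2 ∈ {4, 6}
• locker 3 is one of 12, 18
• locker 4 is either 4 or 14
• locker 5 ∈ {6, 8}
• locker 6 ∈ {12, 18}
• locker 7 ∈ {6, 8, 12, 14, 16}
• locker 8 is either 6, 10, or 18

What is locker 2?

6

The 8 variables draw from only 8 values {4, 6, 8, 10, 12, 14, 16, 18}, so each is used; only locker 8 can be 10, hence locker 8 = 10.
The 7 still-open variables draw from only 7 values {4, 6, 8, 12, 14, 16, 18}, so each is used; only locker 7 can be 16, hence locker 7 = 16.
The 6 still-open variables draw from only 6 values {4, 6, 8, 12, 14, 18}, so each is used; only locker 5 can be 8, hence locker 5 = 8.
The 5 still-open variables draw from only 5 values {4, 6, 12, 14, 18}, so each is used; only locker 2 can be 6, hence locker 2 = 6.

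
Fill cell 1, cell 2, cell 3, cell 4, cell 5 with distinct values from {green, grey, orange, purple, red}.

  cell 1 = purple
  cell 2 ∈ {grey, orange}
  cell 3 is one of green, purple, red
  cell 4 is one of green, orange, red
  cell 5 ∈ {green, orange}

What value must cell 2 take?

grey

cell 1 has just one choice, so cell 1 = purple. Strike purple from cell 3.
The 4 still-open variables together cover exactly {green, grey, orange, red} — 4 values for 4 variables — and grey appears only in cell 2's list, so cell 2 = grey.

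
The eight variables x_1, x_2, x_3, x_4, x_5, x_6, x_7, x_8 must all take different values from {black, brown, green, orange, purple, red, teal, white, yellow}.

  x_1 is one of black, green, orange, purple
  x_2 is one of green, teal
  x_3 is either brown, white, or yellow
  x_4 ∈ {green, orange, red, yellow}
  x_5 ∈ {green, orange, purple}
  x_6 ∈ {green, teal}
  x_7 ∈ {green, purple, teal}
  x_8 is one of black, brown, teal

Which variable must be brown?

x_2 and x_6 between them cover only {green, teal} — a naked pair. Remove those values from x_1, x_4, x_5, x_7, x_8.
x_7 has just one choice, so x_7 = purple. Eliminate purple elsewhere: x_1, x_5.
x_5 has just one choice, so x_5 = orange. Eliminate orange elsewhere: x_1, x_4.
x_1 has just one choice, so x_1 = black. So x_8 can't be black.
So brown goes to x_8.

x_8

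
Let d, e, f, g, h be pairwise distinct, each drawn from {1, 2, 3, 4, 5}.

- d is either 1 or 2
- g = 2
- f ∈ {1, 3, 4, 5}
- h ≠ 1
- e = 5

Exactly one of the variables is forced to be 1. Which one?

d

e's domain is down to {5}, so e = 5. Remove 5 from f, h.
g must be 2 (only option left). Strike 2 from d, h.
So 1 goes to d.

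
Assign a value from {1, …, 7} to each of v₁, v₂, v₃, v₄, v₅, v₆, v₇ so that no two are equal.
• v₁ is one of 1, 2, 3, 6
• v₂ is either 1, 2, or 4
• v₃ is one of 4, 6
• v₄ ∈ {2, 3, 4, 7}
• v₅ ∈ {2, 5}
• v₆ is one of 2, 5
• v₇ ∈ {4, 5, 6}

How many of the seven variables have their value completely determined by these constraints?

3

The 7 variables draw from only 7 values {1, 2, 3, 4, 5, 6, 7}, so each is used; only v₄ can be 7, hence v₄ = 7.
Among the 6 still-open variables, 3 fits only v₁ (and all 6 values in {1, 2, 3, 4, 5, 6} must be used), so v₁ = 3.
Among the 5 still-open variables, 1 fits only v₂ (and all 5 values in {1, 2, 4, 5, 6} must be used), so v₂ = 1.
The 2 variables v₅ and v₆ are confined to {2, 5}, which locks those values in; drop them from v₇.
Determined: v₁=3, v₂=1, v₄=7. The other variables each still have more than one consistent value. That makes 3.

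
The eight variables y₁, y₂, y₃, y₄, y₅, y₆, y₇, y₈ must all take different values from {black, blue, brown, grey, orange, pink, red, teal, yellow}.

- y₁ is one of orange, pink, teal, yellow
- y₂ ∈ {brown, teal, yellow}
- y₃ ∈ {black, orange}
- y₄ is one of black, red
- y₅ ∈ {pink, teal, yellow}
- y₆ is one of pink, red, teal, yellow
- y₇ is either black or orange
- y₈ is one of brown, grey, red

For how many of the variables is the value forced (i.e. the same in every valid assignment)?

3

The 8 variables draw from only 8 values {black, brown, grey, orange, pink, red, teal, yellow}, so each is used; only y₈ can be grey, hence y₈ = grey.
The 7 still-open variables draw from only 7 values {black, brown, orange, pink, red, teal, yellow}, so each is used; only y₂ can be brown, hence y₂ = brown.
y₃ and y₇ share exactly the 2 values {black, orange}; by pigeonhole those values go to them, so strike black, orange from y₁, y₄.
That leaves y₄ = red. So y₆ can't be red.
Determined: y₂=brown, y₄=red, y₈=grey. The other variables each still have more than one consistent value. That makes 3.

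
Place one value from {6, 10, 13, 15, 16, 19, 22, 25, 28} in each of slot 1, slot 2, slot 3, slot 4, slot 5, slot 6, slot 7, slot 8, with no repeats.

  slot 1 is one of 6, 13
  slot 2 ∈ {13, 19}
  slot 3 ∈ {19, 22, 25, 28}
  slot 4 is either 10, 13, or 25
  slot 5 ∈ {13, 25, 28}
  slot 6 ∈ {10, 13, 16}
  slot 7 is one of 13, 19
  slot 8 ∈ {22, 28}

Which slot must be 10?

Among the 8 variables, 6 fits only slot 1 (and all 8 values in {6, 10, 13, 16, 19, 22, 25, 28} must be used), so slot 1 = 6.
The 7 still-open variables together cover exactly {10, 13, 16, 19, 22, 25, 28} — 7 values for 7 variables — and 16 appears only in slot 6's list, so slot 6 = 16.
The 6 still-open variables together cover exactly {10, 13, 19, 22, 25, 28} — 6 values for 6 variables — and 10 appears only in slot 4's list, so slot 4 = 10.

slot 4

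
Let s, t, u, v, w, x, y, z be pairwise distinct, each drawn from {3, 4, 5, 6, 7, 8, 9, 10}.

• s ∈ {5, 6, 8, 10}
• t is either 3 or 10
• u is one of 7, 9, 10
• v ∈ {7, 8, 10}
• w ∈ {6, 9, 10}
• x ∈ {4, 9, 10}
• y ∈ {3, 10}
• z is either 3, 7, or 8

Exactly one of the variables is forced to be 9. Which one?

Among the 8 variables, 4 fits only x (and all 8 values in {3, 4, 5, 6, 7, 8, 9, 10} must be used), so x = 4.
Among the 7 still-open variables, 5 fits only s (and all 7 values in {3, 5, 6, 7, 8, 9, 10} must be used), so s = 5.
Among the 6 still-open variables, 6 fits only w (and all 6 values in {3, 6, 7, 8, 9, 10} must be used), so w = 6.
The 5 still-open variables draw from only 5 values {3, 7, 8, 9, 10}, so each is used; only u can be 9, hence u = 9.

u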